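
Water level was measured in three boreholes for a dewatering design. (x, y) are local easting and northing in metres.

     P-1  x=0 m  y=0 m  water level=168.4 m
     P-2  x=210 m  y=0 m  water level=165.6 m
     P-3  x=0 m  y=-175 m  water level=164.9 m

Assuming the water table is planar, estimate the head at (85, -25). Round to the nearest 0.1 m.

∂h/∂x = (165.6 − 168.4) / (210 − 0) = -0.01333
∂h/∂y = (164.9 − 168.4) / (-175 − 0) = +0.02000
h(85, -25) = 168.4 + (-0.01333)·(85) + (+0.02000)·(-25) = 168.4 -1.133 -0.500 = 166.767 m.

166.8 m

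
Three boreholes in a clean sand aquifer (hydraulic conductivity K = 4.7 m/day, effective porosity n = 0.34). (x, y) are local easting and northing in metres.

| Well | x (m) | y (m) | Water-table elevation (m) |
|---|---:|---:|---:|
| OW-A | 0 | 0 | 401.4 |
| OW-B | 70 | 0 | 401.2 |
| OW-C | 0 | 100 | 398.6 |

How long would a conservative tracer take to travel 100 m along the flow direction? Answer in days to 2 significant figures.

∂h/∂x = (401.2 − 401.4) / (70 − 0) = -0.002857
∂h/∂y = (398.6 − 401.4) / (100 − 0) = -0.02800
|∇h| = √(-0.002857² + -0.02800²) = 0.02815
Seepage velocity v = K·i/n = 4.7 × 0.02815 / 0.34 = 0.3891 m/day.
t = 100 / 0.3891 = 257 days.

260 days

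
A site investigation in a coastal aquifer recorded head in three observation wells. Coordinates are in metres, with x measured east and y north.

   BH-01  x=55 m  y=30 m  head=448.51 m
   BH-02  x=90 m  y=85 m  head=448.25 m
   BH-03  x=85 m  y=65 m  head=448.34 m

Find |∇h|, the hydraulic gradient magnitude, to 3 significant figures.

With h = a·x + b·y + c and BH-01 as origin, the differences give:
  35·a + 55·b = -0.26
  30·a + 35·b = -0.17
Eliminate b (×35 and ×55, subtract): -425·a = 0.250 → a = ∂h/∂x = -0.0005882
Back-substitute: b = ∂h/∂y = -0.004353.
|∇h| = √(-0.0005882² + -0.004353²) = 0.004393

0.00439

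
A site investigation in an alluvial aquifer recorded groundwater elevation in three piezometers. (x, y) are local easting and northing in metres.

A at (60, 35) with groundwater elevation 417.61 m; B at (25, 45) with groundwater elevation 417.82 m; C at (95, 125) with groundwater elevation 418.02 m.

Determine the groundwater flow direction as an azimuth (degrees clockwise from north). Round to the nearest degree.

146°

Differences from A: to B (Δx, Δy, Δh) = (-35, 10, +0.21); to C = (35, 90, +0.41).
Determinant of the coordinate differences = (-35)·90 − 35·10 = -3500.
∂h/∂x = [(+0.21)·90 − (+0.41)·10] / -3500 = -0.004229
∂h/∂y = [(-35)·(+0.41) − 35·(+0.21)] / -3500 = +0.006200
Flow direction (−∇h) has components (+0.004229 E, -0.006200 N).
Azimuth = atan2(E, N) = atan2(+0.004229, -0.006200) = 145.7° ≈ 146°.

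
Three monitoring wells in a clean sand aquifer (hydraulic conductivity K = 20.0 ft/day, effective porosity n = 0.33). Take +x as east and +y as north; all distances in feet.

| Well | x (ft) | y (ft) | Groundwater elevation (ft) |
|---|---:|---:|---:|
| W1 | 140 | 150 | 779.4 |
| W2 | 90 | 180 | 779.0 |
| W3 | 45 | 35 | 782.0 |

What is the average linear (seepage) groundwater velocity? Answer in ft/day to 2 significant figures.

Differences from W1: to W2 (Δx, Δy, Δh) = (-50, 30, -0.4); to W3 = (-95, -115, +2.6).
Determinant of the coordinate differences = (-50)·(-115) − (-95)·30 = 8600.
∂h/∂x = [(-0.4)·(-115) − (+2.6)·30] / 8600 = -0.003721
∂h/∂y = [(-50)·(+2.6) − (-95)·(-0.4)] / 8600 = -0.01953
|∇h| = √(-0.003721² + -0.01953²) = 0.01988
Seepage velocity v = K·i/n = 20.0 × 0.01988 / 0.33 = 1.205 ft/day.

1.2 ft/day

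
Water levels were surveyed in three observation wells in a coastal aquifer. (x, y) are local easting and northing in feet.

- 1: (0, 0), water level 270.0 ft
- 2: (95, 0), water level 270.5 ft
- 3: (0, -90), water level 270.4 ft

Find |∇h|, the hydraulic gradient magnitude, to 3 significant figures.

0.00689

∂h/∂x = (270.5 − 270.0) / (95 − 0) = +0.005263
∂h/∂y = (270.4 − 270.0) / (-90 − 0) = -0.004444
|∇h| = √(0.005263² + -0.004444²) = 0.006888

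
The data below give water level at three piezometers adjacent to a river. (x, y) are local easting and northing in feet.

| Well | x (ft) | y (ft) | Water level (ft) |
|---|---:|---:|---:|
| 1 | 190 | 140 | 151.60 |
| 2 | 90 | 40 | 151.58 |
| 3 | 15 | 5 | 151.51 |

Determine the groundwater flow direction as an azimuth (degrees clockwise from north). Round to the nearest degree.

Taking 1 as reference: 2−1 = (-100, -100, -0.02); 3−1 = (-175, -135, -0.09).
Solve a·Δx + b·Δy = Δh: det = (-100)·(-135) − (-175)·(-100) = -4000.
∂h/∂x = [(-0.02)·(-135) − (-0.09)·(-100)] / -4000 = +0.001575
∂h/∂y = [(-100)·(-0.09) − (-175)·(-0.02)] / -4000 = -0.001375
Flow direction (−∇h) has components (-0.001575 E, +0.001375 N).
Azimuth = atan2(E, N) = atan2(-0.001575, +0.001375) = 311.1° ≈ 311°.

311°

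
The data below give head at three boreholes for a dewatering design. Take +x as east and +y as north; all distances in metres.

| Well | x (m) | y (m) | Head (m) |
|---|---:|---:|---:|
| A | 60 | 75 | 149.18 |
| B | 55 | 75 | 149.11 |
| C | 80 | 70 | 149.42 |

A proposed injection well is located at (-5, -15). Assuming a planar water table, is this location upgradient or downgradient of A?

Taking A as reference: B−A = (-5, 0, -0.07); C−A = (20, -5, +0.24).
Solve a·Δx + b·Δy = Δh: det = (-5)·(-5) − 20·0 = 25.
∂h/∂x = [(-0.07)·(-5) − (+0.24)·0] / 25 = +0.01400
∂h/∂y = [(-5)·(+0.24) − 20·(-0.07)] / 25 = +0.008000
Head at (-5, -15) = 149.18 + (+0.01400)·(-65) + (+0.008000)·(-90) = 147.55 m.
That is lower than the 149.18 m at A, so the point is downgradient.

downgradient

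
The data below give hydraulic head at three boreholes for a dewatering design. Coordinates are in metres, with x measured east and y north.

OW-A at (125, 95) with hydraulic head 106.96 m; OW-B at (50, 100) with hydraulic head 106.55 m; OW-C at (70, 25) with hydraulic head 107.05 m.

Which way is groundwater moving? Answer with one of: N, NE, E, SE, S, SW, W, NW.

Three-point gradient (reference OW-A): Δ to OW-B = (-75, 5, -0.41), Δ to OW-C = (-55, -70, +0.09).
∂h/∂x = +0.005113, ∂h/∂y = -0.005303 (det = 5525).
Flow = −∇h = (-0.005113 east, +0.005303 north), which points northwest.

NW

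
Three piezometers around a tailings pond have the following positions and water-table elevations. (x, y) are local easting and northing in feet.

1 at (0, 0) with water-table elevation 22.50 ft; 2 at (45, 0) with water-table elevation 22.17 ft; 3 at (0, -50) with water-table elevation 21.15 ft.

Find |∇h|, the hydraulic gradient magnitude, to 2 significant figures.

∂h/∂x = (22.17 − 22.50) / (45 − 0) = -0.007333
∂h/∂y = (21.15 − 22.50) / (-50 − 0) = +0.02700
|∇h| = √(-0.007333² + 0.02700²) = 0.02798

0.028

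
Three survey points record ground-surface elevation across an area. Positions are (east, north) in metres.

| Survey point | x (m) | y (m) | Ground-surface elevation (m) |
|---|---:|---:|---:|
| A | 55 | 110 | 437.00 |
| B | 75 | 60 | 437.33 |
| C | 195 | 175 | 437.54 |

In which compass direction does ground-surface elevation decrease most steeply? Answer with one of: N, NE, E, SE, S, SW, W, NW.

NW

With z = a·x + b·y + c and A as origin, the differences give:
  20·a + (-50)·b = +0.33
  140·a + 65·b = +0.54
Eliminate b (×65 and ×(-50), subtract): 8300·a = 48.450 → a = ∂z/∂x = +0.005837
Back-substitute: b = ∂z/∂y = -0.004265.
Steepest decrease is along −∇f = (-0.005837 E, +0.004265 N) → northwest.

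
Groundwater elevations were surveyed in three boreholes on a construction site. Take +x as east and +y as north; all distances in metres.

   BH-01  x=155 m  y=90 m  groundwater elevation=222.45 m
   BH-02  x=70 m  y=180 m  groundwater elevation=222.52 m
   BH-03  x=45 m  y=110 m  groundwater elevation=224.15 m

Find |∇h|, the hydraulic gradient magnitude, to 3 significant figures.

0.0249

Differences from BH-01: to BH-02 (Δx, Δy, Δh) = (-85, 90, +0.07); to BH-03 = (-110, 20, +1.70).
Determinant of the coordinate differences = (-85)·20 − (-110)·90 = 8200.
∂h/∂x = [(+0.07)·20 − (+1.70)·90] / 8200 = -0.01849
∂h/∂y = [(-85)·(+1.70) − (-110)·(+0.07)] / 8200 = -0.01668
|∇h| = √(-0.01849² + -0.01668²) = 0.0249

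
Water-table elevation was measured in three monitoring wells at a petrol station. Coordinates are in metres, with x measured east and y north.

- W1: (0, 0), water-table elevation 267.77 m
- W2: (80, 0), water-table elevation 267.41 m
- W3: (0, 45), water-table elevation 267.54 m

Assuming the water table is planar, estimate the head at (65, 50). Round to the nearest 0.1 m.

∂h/∂x = (267.41 − 267.77) / (80 − 0) = -0.004500
∂h/∂y = (267.54 − 267.77) / (45 − 0) = -0.005111
h(65, 50) = 267.77 + (-0.004500)·(65) + (-0.005111)·(50) = 267.77 -0.292 -0.256 = 267.222 m.

267.2 m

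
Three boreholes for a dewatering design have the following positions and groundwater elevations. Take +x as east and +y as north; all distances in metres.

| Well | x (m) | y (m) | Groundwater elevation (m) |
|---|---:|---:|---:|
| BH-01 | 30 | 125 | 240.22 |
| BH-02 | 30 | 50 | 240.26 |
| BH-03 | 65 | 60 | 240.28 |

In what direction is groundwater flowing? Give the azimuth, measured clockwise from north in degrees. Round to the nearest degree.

Differences from BH-01: to BH-02 (Δx, Δy, Δh) = (0, -75, +0.04); to BH-03 = (35, -65, +0.06).
Determinant of the coordinate differences = 0·(-65) − 35·(-75) = 2625.
∂h/∂x = [(+0.04)·(-65) − (+0.06)·(-75)] / 2625 = +0.0007238
∂h/∂y = [0·(+0.06) − 35·(+0.04)] / 2625 = -0.0005333
Flow direction (−∇h) has components (-0.0007238 E, +0.0005333 N).
Azimuth = atan2(E, N) = atan2(-0.0007238, +0.0005333) = 306.4° ≈ 306°.

306°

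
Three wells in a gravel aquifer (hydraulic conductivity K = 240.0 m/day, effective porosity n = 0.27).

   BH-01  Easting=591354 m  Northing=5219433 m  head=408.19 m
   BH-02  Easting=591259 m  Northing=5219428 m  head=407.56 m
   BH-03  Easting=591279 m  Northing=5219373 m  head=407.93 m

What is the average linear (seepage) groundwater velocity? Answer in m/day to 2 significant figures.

With h = a·x + b·y + c and BH-01 as origin, the differences give:
  (-95)·a + (-5)·b = -0.63
  (-75)·a + (-60)·b = -0.26
Eliminate b (×(-60) and ×(-5), subtract): 5325·a = 36.500 → a = ∂h/∂x = +0.006854
Back-substitute: b = ∂h/∂y = -0.004235.
|∇h| = √(0.006854² + -0.004235²) = 0.008057
Seepage velocity v = K·i/n = 240.0 × 0.008057 / 0.27 = 7.162 m/day.

7.2 m/day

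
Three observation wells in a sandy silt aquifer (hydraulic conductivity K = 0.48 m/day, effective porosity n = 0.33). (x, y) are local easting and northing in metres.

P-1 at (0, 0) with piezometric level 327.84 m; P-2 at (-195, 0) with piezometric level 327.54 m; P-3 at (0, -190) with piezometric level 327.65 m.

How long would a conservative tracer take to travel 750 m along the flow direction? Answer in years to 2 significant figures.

770 years

∂h/∂x = (327.54 − 327.84) / (-195 − 0) = +0.001538
∂h/∂y = (327.65 − 327.84) / (-190 − 0) = +0.0010000
|∇h| = √(0.001538² + 0.0010000²) = 0.001835
Seepage velocity v = K·i/n = 0.48 × 0.001835 / 0.33 = 0.002669 m/day.
t = 750 / 0.002669 = 2.81e+05 days = 769 years.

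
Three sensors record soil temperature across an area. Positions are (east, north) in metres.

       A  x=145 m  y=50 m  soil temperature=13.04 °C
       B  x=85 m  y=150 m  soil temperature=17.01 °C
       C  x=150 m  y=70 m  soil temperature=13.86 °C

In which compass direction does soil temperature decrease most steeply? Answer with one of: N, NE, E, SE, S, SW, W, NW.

Taking A as reference: B−A = (-60, 100, +3.97); C−A = (5, 20, +0.82).
Determinant of the coordinate differences = (-60)·20 − 5·100 = -1700.
∂T/∂x = [(+3.97)·20 − (+0.82)·100] / -1700 = +0.001529
∂T/∂y = [(-60)·(+0.82) − 5·(+3.97)] / -1700 = +0.04062
Steepest decrease is along −∇f = (-0.001529 E, -0.04062 N) → south.

S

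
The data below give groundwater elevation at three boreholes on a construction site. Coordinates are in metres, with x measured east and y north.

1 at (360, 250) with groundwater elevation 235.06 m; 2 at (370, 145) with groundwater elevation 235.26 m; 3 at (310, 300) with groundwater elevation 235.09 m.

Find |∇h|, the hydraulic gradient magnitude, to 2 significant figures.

Differences from 1: to 2 (Δx, Δy, Δh) = (10, -105, +0.20); to 3 = (-50, 50, +0.03).
Solve a·Δx + b·Δy = Δh: det = 10·50 − (-50)·(-105) = -4750.
∂h/∂x = [(+0.20)·50 − (+0.03)·(-105)] / -4750 = -0.002768
∂h/∂y = [10·(+0.03) − (-50)·(+0.20)] / -4750 = -0.002168
|∇h| = √(-0.002768² + -0.002168²) = 0.003516

0.0035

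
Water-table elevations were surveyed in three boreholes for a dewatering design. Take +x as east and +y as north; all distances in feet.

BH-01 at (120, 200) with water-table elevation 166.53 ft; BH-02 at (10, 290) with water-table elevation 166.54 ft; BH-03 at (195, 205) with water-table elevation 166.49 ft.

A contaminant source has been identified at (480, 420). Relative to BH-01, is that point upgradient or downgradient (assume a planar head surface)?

downgradient

With h = a·x + b·y + c and BH-01 as origin, the differences give:
  (-110)·a + 90·b = +0.01
  75·a + 5·b = -0.04
Eliminate b (×5 and ×90, subtract): -7300·a = 3.650 → a = ∂h/∂x = -0.0005000
Back-substitute: b = ∂h/∂y = -0.0005000.
Head at (480, 420) = 166.53 + (-0.0005000)·(360) + (-0.0005000)·(220) = 166.24 ft.
That is lower than the 166.53 ft at BH-01, so the point is downgradient.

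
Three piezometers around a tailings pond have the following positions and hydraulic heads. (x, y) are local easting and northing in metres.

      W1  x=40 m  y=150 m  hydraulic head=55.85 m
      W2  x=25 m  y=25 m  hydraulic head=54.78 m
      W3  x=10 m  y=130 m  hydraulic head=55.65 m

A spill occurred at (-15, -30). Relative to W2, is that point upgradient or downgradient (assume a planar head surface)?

With h = a·x + b·y + c and W1 as origin, the differences give:
  (-15)·a + (-125)·b = -1.07
  (-30)·a + (-20)·b = -0.20
Eliminate b (×(-20) and ×(-125), subtract): -3450·a = -3.600 → a = ∂h/∂x = +0.001043
Back-substitute: b = ∂h/∂y = +0.008435.
Head at (-15, -30) = 55.85 + (+0.001043)·(-55) + (+0.008435)·(-180) = 54.27 m.
That is lower than the 54.78 m at W2, so the point is downgradient.

downgradient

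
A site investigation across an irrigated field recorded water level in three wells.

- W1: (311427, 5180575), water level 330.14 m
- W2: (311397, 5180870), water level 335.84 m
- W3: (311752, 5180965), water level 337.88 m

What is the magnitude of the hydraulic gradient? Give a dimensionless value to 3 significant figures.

0.0194

With h = a·x + b·y + c and W1 as origin, the differences give:
  (-30)·a + 295·b = +5.70
  325·a + 390·b = +7.74
Eliminate b (×390 and ×295, subtract): -107575·a = -60.300 → a = ∂h/∂x = +0.0005605
Back-substitute: b = ∂h/∂y = +0.01938.
|∇h| = √(0.0005605² + 0.01938²) = 0.01939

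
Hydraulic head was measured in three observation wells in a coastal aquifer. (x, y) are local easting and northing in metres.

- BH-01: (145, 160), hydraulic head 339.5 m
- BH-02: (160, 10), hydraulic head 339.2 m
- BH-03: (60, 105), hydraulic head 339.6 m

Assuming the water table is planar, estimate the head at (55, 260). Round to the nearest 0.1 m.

339.9 m

Taking BH-01 as reference: BH-02−BH-01 = (15, -150, -0.3); BH-03−BH-01 = (-85, -55, +0.1).
Determinant of the coordinate differences = 15·(-55) − (-85)·(-150) = -13575.
∂h/∂x = [(-0.3)·(-55) − (+0.1)·(-150)] / -13575 = -0.002320
∂h/∂y = [15·(+0.1) − (-85)·(-0.3)] / -13575 = +0.001768
h(55, 260) = 339.5 + (-0.002320)·(-90) + (+0.001768)·(100) = 339.5 +0.209 +0.177 = 339.886 m.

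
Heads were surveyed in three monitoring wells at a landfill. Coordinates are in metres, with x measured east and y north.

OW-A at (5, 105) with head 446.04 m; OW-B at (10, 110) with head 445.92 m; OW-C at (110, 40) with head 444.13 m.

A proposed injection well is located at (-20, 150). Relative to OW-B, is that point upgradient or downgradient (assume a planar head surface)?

Taking OW-A as reference: OW-B−OW-A = (5, 5, -0.12); OW-C−OW-A = (105, -65, -1.91).
Determinant of the coordinate differences = 5·(-65) − 105·5 = -850.
∂h/∂x = [(-0.12)·(-65) − (-1.91)·5] / -850 = -0.02041
∂h/∂y = [5·(-1.91) − 105·(-0.12)] / -850 = -0.003588
Head at (-20, 150) = 446.04 + (-0.02041)·(-25) + (-0.003588)·(45) = 446.39 m.
That is higher than the 445.92 m at OW-B, so the point is upgradient.

upgradient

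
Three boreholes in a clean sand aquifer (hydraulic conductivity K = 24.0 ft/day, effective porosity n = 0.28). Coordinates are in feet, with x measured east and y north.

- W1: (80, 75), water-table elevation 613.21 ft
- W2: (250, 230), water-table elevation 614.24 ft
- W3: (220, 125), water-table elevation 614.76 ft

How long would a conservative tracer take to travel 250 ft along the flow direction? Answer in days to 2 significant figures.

Taking W1 as reference: W2−W1 = (170, 155, +1.03); W3−W1 = (140, 50, +1.55).
Solve a·Δx + b·Δy = Δh: det = 170·50 − 140·155 = -13200.
∂h/∂x = [(+1.03)·50 − (+1.55)·155] / -13200 = +0.01430
∂h/∂y = [170·(+1.55) − 140·(+1.03)] / -13200 = -0.009038
|∇h| = √(0.01430² + -0.009038²) = 0.01692
Seepage velocity v = K·i/n = 24.0 × 0.01692 / 0.28 = 1.45 ft/day.
t = 250 / 1.45 = 172.4 days.

170 days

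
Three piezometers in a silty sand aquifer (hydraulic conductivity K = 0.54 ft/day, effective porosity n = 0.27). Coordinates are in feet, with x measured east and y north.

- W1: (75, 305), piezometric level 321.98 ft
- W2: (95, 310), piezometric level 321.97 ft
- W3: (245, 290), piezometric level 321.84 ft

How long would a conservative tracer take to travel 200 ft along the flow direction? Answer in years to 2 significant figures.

Differences from W1: to W2 (Δx, Δy, Δh) = (20, 5, -0.01); to W3 = (170, -15, -0.14).
Solve a·Δx + b·Δy = Δh: det = 20·(-15) − 170·5 = -1150.
∂h/∂x = [(-0.01)·(-15) − (-0.14)·5] / -1150 = -0.0007391
∂h/∂y = [20·(-0.14) − 170·(-0.01)] / -1150 = +0.0009565
|∇h| = √(-0.0007391² + 0.0009565²) = 0.001209
Seepage velocity v = K·i/n = 0.54 × 0.001209 / 0.27 = 0.002418 ft/day.
t = 200 / 0.002418 = 8.271e+04 days = 226 years.

230 years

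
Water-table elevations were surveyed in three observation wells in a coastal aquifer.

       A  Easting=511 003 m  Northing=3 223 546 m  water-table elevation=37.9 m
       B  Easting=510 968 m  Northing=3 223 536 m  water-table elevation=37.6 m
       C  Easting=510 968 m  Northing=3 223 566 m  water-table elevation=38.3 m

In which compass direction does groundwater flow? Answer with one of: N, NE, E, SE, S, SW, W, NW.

S

Taking A as reference: B−A = (-35, -10, -0.3); C−A = (-35, 20, +0.4).
Solve a·Δx + b·Δy = Δh: det = (-35)·20 − (-35)·(-10) = -1050.
∂h/∂x = [(-0.3)·20 − (+0.4)·(-10)] / -1050 = +0.001905
∂h/∂y = [(-35)·(+0.4) − (-35)·(-0.3)] / -1050 = +0.02333
Flow = −∇h = (-0.001905 east, -0.02333 north), which points south.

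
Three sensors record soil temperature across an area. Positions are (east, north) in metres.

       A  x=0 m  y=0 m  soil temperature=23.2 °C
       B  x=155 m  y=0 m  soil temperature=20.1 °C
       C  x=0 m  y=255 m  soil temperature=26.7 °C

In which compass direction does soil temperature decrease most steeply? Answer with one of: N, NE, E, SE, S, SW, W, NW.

∂T/∂x = (20.1 − 23.2) / (155 − 0) = -0.02000
∂T/∂y = (26.7 − 23.2) / (255 − 0) = +0.01373
Steepest decrease is along −∇f = (+0.02000 E, -0.01373 N) → southeast.

SE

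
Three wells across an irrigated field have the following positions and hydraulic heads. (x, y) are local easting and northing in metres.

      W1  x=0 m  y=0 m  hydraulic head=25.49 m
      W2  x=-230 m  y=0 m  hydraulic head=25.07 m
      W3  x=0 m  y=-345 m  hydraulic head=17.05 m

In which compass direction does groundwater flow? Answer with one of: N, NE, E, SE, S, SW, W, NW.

∂h/∂x = (25.07 − 25.49) / (-230 − 0) = +0.001826
∂h/∂y = (17.05 − 25.49) / (-345 − 0) = +0.02446
Flow = −∇h = (-0.001826 east, -0.02446 north), which points south.

S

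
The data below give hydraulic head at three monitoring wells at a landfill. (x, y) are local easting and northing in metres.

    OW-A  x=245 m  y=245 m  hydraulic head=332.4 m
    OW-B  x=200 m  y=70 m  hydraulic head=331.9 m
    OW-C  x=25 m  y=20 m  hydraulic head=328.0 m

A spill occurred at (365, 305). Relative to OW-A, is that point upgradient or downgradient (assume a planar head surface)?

upgradient

Differences from OW-A: to OW-B (Δx, Δy, Δh) = (-45, -175, -0.5); to OW-C = (-220, -225, -4.4).
Determinant of the coordinate differences = (-45)·(-225) − (-220)·(-175) = -28375.
∂h/∂x = [(-0.5)·(-225) − (-4.4)·(-175)] / -28375 = +0.02317
∂h/∂y = [(-45)·(-4.4) − (-220)·(-0.5)] / -28375 = -0.003101
Head at (365, 305) = 332.4 + (+0.02317)·(120) + (-0.003101)·(60) = 334.99 m.
That is higher than the 332.4 m at OW-A, so the point is upgradient.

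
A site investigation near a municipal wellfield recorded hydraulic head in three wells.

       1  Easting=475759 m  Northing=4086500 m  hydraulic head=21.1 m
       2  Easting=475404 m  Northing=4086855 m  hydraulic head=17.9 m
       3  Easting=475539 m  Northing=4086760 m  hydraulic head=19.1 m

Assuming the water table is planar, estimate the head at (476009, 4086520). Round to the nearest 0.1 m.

23.2 m

Differences from 1: to 2 (Δx, Δy, Δh) = (-355, 355, -3.2); to 3 = (-220, 260, -2.0).
Determinant of the coordinate differences = (-355)·260 − (-220)·355 = -14200.
∂h/∂x = [(-3.2)·260 − (-2.0)·355] / -14200 = +0.008592
∂h/∂y = [(-355)·(-2.0) − (-220)·(-3.2)] / -14200 = -0.0004225
h(476009, 4086520) = 21.1 + (+0.008592)·(250) + (-0.0004225)·(20) = 21.1 +2.148 -0.008 = 23.239 m.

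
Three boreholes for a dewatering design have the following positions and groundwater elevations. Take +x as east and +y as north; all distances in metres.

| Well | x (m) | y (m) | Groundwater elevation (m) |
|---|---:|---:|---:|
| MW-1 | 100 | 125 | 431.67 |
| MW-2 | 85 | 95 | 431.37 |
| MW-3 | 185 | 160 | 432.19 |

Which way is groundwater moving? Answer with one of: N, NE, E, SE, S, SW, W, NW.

S

With h = a·x + b·y + c and MW-1 as origin, the differences give:
  (-15)·a + (-30)·b = -0.30
  85·a + 35·b = +0.52
Eliminate b (×35 and ×(-30), subtract): 2025·a = 5.100 → a = ∂h/∂x = +0.002519
Back-substitute: b = ∂h/∂y = +0.008741.
Flow = −∇h = (-0.002519 east, -0.008741 north), which points south.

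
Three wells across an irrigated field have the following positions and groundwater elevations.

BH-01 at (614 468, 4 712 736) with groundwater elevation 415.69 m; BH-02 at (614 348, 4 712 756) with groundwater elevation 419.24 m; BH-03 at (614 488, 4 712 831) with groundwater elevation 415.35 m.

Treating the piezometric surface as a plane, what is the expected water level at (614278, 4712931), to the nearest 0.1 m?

421.7 m

Taking BH-01 as reference: BH-02−BH-01 = (-120, 20, +3.55); BH-03−BH-01 = (20, 95, -0.34).
Determinant of the coordinate differences = (-120)·95 − 20·20 = -11800.
∂h/∂x = [(+3.55)·95 − (-0.34)·20] / -11800 = -0.02916
∂h/∂y = [(-120)·(-0.34) − 20·(+3.55)] / -11800 = +0.002559
h(614278, 4712931) = 415.69 + (-0.02916)·(-190) + (+0.002559)·(195) = 415.69 +5.540 +0.499 = 421.729 m.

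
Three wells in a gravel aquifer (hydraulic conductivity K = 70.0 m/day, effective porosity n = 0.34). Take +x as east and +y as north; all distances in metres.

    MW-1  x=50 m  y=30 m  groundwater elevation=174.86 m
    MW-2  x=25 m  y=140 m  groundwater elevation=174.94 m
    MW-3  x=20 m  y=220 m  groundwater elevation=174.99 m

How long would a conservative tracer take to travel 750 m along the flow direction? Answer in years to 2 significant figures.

Differences from MW-1: to MW-2 (Δx, Δy, Δh) = (-25, 110, +0.08); to MW-3 = (-30, 190, +0.13).
Solve a·Δx + b·Δy = Δh: det = (-25)·190 − (-30)·110 = -1450.
∂h/∂x = [(+0.08)·190 − (+0.13)·110] / -1450 = -0.0006207
∂h/∂y = [(-25)·(+0.13) − (-30)·(+0.08)] / -1450 = +0.0005862
|∇h| = √(-0.0006207² + 0.0005862²) = 0.0008538
Seepage velocity v = K·i/n = 70.0 × 0.0008538 / 0.34 = 0.1758 m/day.
t = 750 / 0.1758 = 4266 days = 11.7 years.

12 years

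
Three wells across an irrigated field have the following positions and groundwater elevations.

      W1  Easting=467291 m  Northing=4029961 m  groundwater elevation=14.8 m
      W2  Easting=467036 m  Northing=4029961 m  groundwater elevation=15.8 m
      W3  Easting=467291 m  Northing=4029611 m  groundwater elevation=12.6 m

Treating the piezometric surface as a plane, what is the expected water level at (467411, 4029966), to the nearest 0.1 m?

14.4 m

∂h/∂x = (15.8 − 14.8) / (467036 − 467291) = -0.003922
∂h/∂y = (12.6 − 14.8) / (4029611 − 4029961) = +0.006286
h(467411, 4029966) = 14.8 + (-0.003922)·(120) + (+0.006286)·(5) = 14.8 -0.471 +0.031 = 14.361 m.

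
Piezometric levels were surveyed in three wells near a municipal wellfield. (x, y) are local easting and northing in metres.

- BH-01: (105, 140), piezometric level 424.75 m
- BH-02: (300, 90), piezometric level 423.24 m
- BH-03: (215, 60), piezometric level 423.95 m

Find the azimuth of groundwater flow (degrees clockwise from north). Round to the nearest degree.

Taking BH-01 as reference: BH-02−BH-01 = (195, -50, -1.51); BH-03−BH-01 = (110, -80, -0.80).
Determinant of the coordinate differences = 195·(-80) − 110·(-50) = -10100.
∂h/∂x = [(-1.51)·(-80) − (-0.80)·(-50)] / -10100 = -0.008000
∂h/∂y = [195·(-0.80) − 110·(-1.51)] / -10100 = -0.0010000
Flow direction (−∇h) has components (+0.008000 E, +0.0010000 N).
Azimuth = atan2(E, N) = atan2(+0.008000, +0.0010000) = 82.9° ≈ 083°.

083°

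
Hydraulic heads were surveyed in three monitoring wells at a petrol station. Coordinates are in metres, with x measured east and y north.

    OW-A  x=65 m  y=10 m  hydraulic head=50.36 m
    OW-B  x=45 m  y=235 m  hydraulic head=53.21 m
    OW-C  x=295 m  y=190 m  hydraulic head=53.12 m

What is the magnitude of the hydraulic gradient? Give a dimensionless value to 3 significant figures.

With h = a·x + b·y + c and OW-A as origin, the differences give:
  (-20)·a + 225·b = +2.85
  230·a + 180·b = +2.76
Eliminate b (×180 and ×225, subtract): -55350·a = -108.000 → a = ∂h/∂x = +0.001951
Back-substitute: b = ∂h/∂y = +0.01284.
|∇h| = √(0.001951² + 0.01284²) = 0.01299

0.0130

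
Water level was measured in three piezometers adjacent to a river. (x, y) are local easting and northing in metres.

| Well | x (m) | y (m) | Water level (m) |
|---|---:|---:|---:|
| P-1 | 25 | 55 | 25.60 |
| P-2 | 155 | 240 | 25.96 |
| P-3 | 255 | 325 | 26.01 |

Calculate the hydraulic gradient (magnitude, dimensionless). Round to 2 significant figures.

0.0049

Taking P-1 as reference: P-2−P-1 = (130, 185, +0.36); P-3−P-1 = (230, 270, +0.41).
Solve a·Δx + b·Δy = Δh: det = 130·270 − 230·185 = -7450.
∂h/∂x = [(+0.36)·270 − (+0.41)·185] / -7450 = -0.002866
∂h/∂y = [130·(+0.41) − 230·(+0.36)] / -7450 = +0.003960
|∇h| = √(-0.002866² + 0.003960²) = 0.004888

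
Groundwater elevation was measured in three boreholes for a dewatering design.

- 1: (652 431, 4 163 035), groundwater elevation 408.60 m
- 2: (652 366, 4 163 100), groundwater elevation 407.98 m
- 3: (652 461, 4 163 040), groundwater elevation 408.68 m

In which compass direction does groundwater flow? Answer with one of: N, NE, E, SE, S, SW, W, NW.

Taking 1 as reference: 2−1 = (-65, 65, -0.62); 3−1 = (30, 5, +0.08).
Solve a·Δx + b·Δy = Δh: det = (-65)·5 − 30·65 = -2275.
∂h/∂x = [(-0.62)·5 − (+0.08)·65] / -2275 = +0.003648
∂h/∂y = [(-65)·(+0.08) − 30·(-0.62)] / -2275 = -0.005890
Flow = −∇h = (-0.003648 east, +0.005890 north), which points northwest.

NW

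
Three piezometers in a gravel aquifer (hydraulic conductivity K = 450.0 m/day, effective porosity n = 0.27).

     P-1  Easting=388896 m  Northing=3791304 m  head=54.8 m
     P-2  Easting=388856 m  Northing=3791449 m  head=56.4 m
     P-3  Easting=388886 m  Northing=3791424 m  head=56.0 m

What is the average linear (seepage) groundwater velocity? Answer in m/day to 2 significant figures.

Taking P-1 as reference: P-2−P-1 = (-40, 145, +1.6); P-3−P-1 = (-10, 120, +1.2).
Solve a·Δx + b·Δy = Δh: det = (-40)·120 − (-10)·145 = -3350.
∂h/∂x = [(+1.6)·120 − (+1.2)·145] / -3350 = -0.005373
∂h/∂y = [(-40)·(+1.2) − (-10)·(+1.6)] / -3350 = +0.009552
|∇h| = √(-0.005373² + 0.009552²) = 0.01096
Seepage velocity v = K·i/n = 450.0 × 0.01096 / 0.27 = 18.27 m/day.

18 m/day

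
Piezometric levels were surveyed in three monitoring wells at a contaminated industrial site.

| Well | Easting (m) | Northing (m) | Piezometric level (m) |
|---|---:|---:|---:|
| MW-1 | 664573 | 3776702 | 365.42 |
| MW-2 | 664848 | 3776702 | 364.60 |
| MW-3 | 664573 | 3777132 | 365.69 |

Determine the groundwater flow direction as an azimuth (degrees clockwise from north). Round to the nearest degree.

102°

∂h/∂x = (364.60 − 365.42) / (664848 − 664573) = -0.002982
∂h/∂y = (365.69 − 365.42) / (3777132 − 3776702) = +0.0006279
Flow direction (−∇h) has components (+0.002982 E, -0.0006279 N).
Azimuth = atan2(E, N) = atan2(+0.002982, -0.0006279) = 101.9° ≈ 102°.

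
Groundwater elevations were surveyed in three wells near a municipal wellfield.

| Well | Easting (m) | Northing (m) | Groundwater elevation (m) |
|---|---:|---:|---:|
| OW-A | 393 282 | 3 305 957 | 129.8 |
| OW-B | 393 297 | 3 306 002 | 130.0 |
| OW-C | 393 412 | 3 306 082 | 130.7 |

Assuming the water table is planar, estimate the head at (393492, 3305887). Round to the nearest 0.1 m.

130.4 m

With h = a·x + b·y + c and OW-A as origin, the differences give:
  15·a + 45·b = +0.2
  130·a + 125·b = +0.9
Eliminate b (×125 and ×45, subtract): -3975·a = -15.50 → a = ∂h/∂x = +0.003899
Back-substitute: b = ∂h/∂y = +0.003145.
h(393492, 3305887) = 129.8 + (+0.003899)·(210) + (+0.003145)·(-70) = 129.8 +0.819 -0.220 = 130.399 m.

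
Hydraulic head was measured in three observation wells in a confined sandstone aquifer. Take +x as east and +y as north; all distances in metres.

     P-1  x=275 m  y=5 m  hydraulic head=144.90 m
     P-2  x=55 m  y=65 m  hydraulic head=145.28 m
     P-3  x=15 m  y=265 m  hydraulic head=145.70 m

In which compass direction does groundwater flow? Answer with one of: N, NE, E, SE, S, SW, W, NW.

SE

Differences from P-1: to P-2 (Δx, Δy, Δh) = (-220, 60, +0.38); to P-3 = (-260, 260, +0.80).
Determinant of the coordinate differences = (-220)·260 − (-260)·60 = -41600.
∂h/∂x = [(+0.38)·260 − (+0.80)·60] / -41600 = -0.001221
∂h/∂y = [(-220)·(+0.80) − (-260)·(+0.38)] / -41600 = +0.001856
Flow = −∇h = (+0.001221 east, -0.001856 north), which points southeast.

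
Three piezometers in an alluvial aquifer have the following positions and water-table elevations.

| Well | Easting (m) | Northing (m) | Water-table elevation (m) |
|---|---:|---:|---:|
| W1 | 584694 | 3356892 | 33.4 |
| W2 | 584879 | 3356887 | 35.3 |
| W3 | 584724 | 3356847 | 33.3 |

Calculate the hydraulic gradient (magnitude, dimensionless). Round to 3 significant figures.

0.0140

Differences from W1: to W2 (Δx, Δy, Δh) = (185, -5, +1.9); to W3 = (30, -45, -0.1).
Determinant of the coordinate differences = 185·(-45) − 30·(-5) = -8175.
∂h/∂x = [(+1.9)·(-45) − (-0.1)·(-5)] / -8175 = +0.01052
∂h/∂y = [185·(-0.1) − 30·(+1.9)] / -8175 = +0.009235
|∇h| = √(0.01052² + 0.009235²) = 0.014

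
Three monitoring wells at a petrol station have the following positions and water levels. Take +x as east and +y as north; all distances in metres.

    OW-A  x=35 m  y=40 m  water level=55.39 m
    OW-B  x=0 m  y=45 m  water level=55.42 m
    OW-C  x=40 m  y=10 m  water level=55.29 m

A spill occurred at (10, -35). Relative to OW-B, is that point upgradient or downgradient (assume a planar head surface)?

downgradient

Three-point gradient (reference OW-A): Δ to OW-B = (-35, 5, +0.03), Δ to OW-C = (5, -30, -0.10).
∂h/∂x = -0.0003902, ∂h/∂y = +0.003268 (det = 1025).
Head at (10, -35) = 55.39 + (-0.0003902)·(-25) + (+0.003268)·(-75) = 55.15 m.
That is lower than the 55.42 m at OW-B, so the point is downgradient.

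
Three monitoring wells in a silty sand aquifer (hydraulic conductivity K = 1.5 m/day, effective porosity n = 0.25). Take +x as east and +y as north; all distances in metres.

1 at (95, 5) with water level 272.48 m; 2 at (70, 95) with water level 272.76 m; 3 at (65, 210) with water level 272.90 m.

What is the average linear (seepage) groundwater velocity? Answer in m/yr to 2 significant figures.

Taking 1 as reference: 2−1 = (-25, 90, +0.28); 3−1 = (-30, 205, +0.42).
Determinant of the coordinate differences = (-25)·205 − (-30)·90 = -2425.
∂h/∂x = [(+0.28)·205 − (+0.42)·90] / -2425 = -0.008082
∂h/∂y = [(-25)·(+0.42) − (-30)·(+0.28)] / -2425 = +0.0008660
|∇h| = √(-0.008082² + 0.0008660²) = 0.008128
Seepage velocity v = K·i/n = 1.5 × 0.008128 / 0.25 = 0.04877 m/day = 17.81 m/yr.

18 m/yr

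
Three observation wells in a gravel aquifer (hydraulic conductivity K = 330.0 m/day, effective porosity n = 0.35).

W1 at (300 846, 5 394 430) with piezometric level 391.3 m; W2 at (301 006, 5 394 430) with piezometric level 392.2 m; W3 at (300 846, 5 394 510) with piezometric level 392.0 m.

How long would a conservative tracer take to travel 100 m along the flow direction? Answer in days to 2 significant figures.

10 days

∂h/∂x = (392.2 − 391.3) / (301006 − 300846) = +0.005625
∂h/∂y = (392.0 − 391.3) / (5394510 − 5394430) = +0.008750
|∇h| = √(0.005625² + 0.008750²) = 0.0104
Seepage velocity v = K·i/n = 330.0 × 0.0104 / 0.35 = 9.806 m/day.
t = 100 / 9.806 = 10.2 days.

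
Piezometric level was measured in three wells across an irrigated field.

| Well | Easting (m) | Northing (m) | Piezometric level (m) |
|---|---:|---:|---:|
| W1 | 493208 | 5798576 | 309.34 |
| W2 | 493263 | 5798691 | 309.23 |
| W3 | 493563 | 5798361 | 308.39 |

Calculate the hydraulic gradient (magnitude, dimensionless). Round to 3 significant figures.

Differences from W1: to W2 (Δx, Δy, Δh) = (55, 115, -0.11); to W3 = (355, -215, -0.95).
Solve a·Δx + b·Δy = Δh: det = 55·(-215) − 355·115 = -52650.
∂h/∂x = [(-0.11)·(-215) − (-0.95)·115] / -52650 = -0.002524
∂h/∂y = [55·(-0.95) − 355·(-0.11)] / -52650 = +0.0002507
|∇h| = √(-0.002524² + 0.0002507²) = 0.002536

0.00254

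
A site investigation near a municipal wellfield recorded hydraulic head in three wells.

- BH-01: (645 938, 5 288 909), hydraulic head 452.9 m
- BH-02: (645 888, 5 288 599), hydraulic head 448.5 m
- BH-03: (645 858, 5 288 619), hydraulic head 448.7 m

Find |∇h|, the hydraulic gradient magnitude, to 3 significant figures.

0.0140

Three-point gradient (reference BH-01): Δ to BH-02 = (-50, -310, -4.4), Δ to BH-03 = (-80, -290, -4.2).
∂h/∂x = +0.002524, ∂h/∂y = +0.01379 (det = -10300).
|∇h| = √(0.002524² + 0.01379²) = 0.01402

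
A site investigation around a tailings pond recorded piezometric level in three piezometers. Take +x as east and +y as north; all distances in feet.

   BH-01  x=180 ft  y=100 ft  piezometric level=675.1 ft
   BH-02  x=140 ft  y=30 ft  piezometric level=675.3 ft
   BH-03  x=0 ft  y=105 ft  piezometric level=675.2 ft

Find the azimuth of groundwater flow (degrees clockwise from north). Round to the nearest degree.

014°

Taking BH-01 as reference: BH-02−BH-01 = (-40, -70, +0.2); BH-03−BH-01 = (-180, 5, +0.1).
Determinant of the coordinate differences = (-40)·5 − (-180)·(-70) = -12800.
∂h/∂x = [(+0.2)·5 − (+0.1)·(-70)] / -12800 = -0.0006250
∂h/∂y = [(-40)·(+0.1) − (-180)·(+0.2)] / -12800 = -0.002500
Flow direction (−∇h) has components (+0.0006250 E, +0.002500 N).
Azimuth = atan2(E, N) = atan2(+0.0006250, +0.002500) = 14.0° ≈ 014°.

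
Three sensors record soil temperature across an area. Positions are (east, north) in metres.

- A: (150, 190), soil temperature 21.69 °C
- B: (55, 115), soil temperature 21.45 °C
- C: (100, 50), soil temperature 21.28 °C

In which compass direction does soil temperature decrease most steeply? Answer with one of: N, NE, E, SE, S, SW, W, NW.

Differences from A: to B (Δx, Δy, Δh) = (-95, -75, -0.24); to C = (-50, -140, -0.41).
Solve a·Δx + b·Δy = ΔT: det = (-95)·(-140) − (-50)·(-75) = 9550.
∂T/∂x = [(-0.24)·(-140) − (-0.41)·(-75)] / 9550 = +0.0002984
∂T/∂y = [(-95)·(-0.41) − (-50)·(-0.24)] / 9550 = +0.002822
Steepest decrease is along −∇f = (-0.0002984 E, -0.002822 N) → south.

S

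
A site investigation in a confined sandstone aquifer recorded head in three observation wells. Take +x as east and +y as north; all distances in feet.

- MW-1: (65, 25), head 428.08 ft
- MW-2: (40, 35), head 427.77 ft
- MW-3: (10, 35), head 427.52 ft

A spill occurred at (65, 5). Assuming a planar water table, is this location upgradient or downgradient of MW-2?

upgradient

With h = a·x + b·y + c and MW-1 as origin, the differences give:
  (-25)·a + 10·b = -0.31
  (-55)·a + 10·b = -0.56
Eliminate b (×10 and ×10, subtract): 300·a = 2.500 → a = ∂h/∂x = +0.008333
Back-substitute: b = ∂h/∂y = -0.01017.
Head at (65, 5) = 428.08 + (+0.008333)·(0) + (-0.01017)·(-20) = 428.28 ft.
That is higher than the 427.77 ft at MW-2, so the point is upgradient.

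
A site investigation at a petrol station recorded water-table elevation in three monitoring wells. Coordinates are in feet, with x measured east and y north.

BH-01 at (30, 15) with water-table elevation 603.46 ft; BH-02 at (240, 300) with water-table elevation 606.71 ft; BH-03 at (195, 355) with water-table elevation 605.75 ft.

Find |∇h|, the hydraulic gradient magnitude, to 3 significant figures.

Differences from BH-01: to BH-02 (Δx, Δy, Δh) = (210, 285, +3.25); to BH-03 = (165, 340, +2.29).
Solve a·Δx + b·Δy = Δh: det = 210·340 − 165·285 = 24375.
∂h/∂x = [(+3.25)·340 − (+2.29)·285] / 24375 = +0.01856
∂h/∂y = [210·(+2.29) − 165·(+3.25)] / 24375 = -0.002271
|∇h| = √(0.01856² + -0.002271²) = 0.0187

0.0187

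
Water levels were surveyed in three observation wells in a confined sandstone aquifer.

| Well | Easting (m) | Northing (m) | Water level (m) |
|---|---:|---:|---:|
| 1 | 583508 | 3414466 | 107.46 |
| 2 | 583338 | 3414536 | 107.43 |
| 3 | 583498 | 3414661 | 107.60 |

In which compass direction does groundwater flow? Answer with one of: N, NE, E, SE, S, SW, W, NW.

Taking 1 as reference: 2−1 = (-170, 70, -0.03); 3−1 = (-10, 195, +0.14).
Solve a·Δx + b·Δy = Δh: det = (-170)·195 − (-10)·70 = -32450.
∂h/∂x = [(-0.03)·195 − (+0.14)·70] / -32450 = +0.0004823
∂h/∂y = [(-170)·(+0.14) − (-10)·(-0.03)] / -32450 = +0.0007427
Flow = −∇h = (-0.0004823 east, -0.0007427 north), which points southwest.

SW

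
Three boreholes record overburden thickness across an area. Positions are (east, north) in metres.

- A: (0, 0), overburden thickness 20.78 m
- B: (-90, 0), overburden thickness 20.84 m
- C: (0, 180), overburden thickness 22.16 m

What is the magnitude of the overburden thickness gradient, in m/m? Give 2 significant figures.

∂d/∂x = (20.84 − 20.78) / (-90 − 0) = -0.0006667
∂d/∂y = (22.16 − 20.78) / (180 − 0) = +0.007667
|∇f| = √(-0.0006667² + 0.007667²) = 0.007696 m/m

0.0077 m/m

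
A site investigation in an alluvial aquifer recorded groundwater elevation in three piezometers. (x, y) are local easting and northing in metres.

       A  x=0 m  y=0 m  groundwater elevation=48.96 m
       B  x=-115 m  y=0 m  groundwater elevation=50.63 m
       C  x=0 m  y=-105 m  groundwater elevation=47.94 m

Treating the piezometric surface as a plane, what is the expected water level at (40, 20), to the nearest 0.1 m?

48.6 m

∂h/∂x = (50.63 − 48.96) / (-115 − 0) = -0.01452
∂h/∂y = (47.94 − 48.96) / (-105 − 0) = +0.009714
h(40, 20) = 48.96 + (-0.01452)·(40) + (+0.009714)·(20) = 48.96 -0.581 +0.194 = 48.573 m.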